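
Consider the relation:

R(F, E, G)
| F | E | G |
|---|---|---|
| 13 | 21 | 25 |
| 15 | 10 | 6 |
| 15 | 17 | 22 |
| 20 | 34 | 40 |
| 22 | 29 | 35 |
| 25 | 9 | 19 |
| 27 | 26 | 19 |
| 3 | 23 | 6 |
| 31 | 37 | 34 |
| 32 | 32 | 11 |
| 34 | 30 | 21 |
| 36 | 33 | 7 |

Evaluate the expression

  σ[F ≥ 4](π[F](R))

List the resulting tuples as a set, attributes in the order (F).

{13, 15, 20, 22, 25, 27, 31, 32, 34, 36}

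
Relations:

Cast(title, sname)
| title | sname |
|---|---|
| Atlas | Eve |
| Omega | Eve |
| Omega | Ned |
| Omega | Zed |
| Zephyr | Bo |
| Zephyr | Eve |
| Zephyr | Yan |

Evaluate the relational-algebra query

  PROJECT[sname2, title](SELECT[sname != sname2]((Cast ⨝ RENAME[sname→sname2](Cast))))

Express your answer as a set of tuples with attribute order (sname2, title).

{(Bo, Zephyr), (Eve, Omega), (Eve, Zephyr), (Ned, Omega), (Yan, Zephyr), (Zed, Omega)}

ρ[sname→sname2]: schema becomes (title, sname2); tuples unchanged.
Natural join on title: {(Atlas, Eve, Eve), (Omega, Eve, Eve), (Omega, Eve, Ned), (Omega, Eve, Zed), (Omega, Ned, Eve), (Omega, Ned, Ned), (Omega, Ned, Zed), (Omega, Zed, Eve), (Omega, Zed, Ned), (Omega, Zed, Zed), (Zephyr, Bo, Bo), (Zephyr, Bo, Eve), (Zephyr, Bo, Yan), (Zephyr, Eve, Bo), (Zephyr, Eve, Eve), (Zephyr, Eve, Yan), (Zephyr, Yan, Bo), (Zephyr, Yan, Eve), (Zephyr, Yan, Yan)}
Filtering on sname != sname2 leaves {(Omega, Eve, Ned), (Omega, Eve, Zed), (Omega, Ned, Eve), (Omega, Ned, Zed), (Omega, Zed, Eve), (Omega, Zed, Ned), (Zephyr, Bo, Eve), (Zephyr, Bo, Yan), (Zephyr, Eve, Bo), (Zephyr, Eve, Yan), (Zephyr, Yan, Bo), (Zephyr, Yan, Eve)}.
π_{sname2, title} gives {(Bo, Zephyr), (Eve, Omega), (Eve, Zephyr), (Ned, Omega), (Yan, Zephyr), (Zed, Omega)} (6 duplicate(s) eliminated).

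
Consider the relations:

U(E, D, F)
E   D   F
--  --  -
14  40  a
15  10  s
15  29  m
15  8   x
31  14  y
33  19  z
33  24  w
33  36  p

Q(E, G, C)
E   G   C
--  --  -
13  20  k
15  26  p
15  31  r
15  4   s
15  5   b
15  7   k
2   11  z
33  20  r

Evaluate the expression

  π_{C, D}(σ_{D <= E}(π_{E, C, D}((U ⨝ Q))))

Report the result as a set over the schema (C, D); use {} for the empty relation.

Joining U and Q on E yields {(15, 10, s, 26, p), (15, 10, s, 31, r), (15, 10, s, 4, s), (15, 10, s, 5, b), (15, 10, s, 7, k), (15, 29, m, 26, p), (15, 29, m, 31, r), (15, 29, m, 4, s), (15, 29, m, 5, b), (15, 29, m, 7, k), (15, 8, x, 26, p), (15, 8, x, 31, r), (15, 8, x, 4, s), (15, 8, x, 5, b), (15, 8, x, 7, k), (33, 19, z, 20, r), (33, 24, w, 20, r), (33, 36, p, 20, r)}.
Projecting to E, C, D: {(15, b, 10), (15, b, 29), (15, b, 8), (15, k, 10), (15, k, 29), (15, k, 8), (15, p, 10), (15, p, 29), (15, p, 8), (15, r, 10), (15, r, 29), (15, r, 8), (15, s, 10), (15, s, 29), (15, s, 8), (33, r, 19), (33, r, 24), (33, r, 36)}
Selection D <= E: {(15, b, 10), (15, b, 8), (15, k, 10), (15, k, 8), (15, p, 10), (15, p, 8), (15, r, 10), (15, r, 8), (15, s, 10), (15, s, 8), (33, r, 19), (33, r, 24)}
Projecting to C, D: {(b, 10), (b, 8), (k, 10), (k, 8), (p, 10), (p, 8), (r, 10), (r, 19), (r, 24), (r, 8), (s, 10), (s, 8)}

{(b, 10), (b, 8), (k, 10), (k, 8), (p, 10), (p, 8), (r, 10), (r, 19), (r, 24), (r, 8), (s, 10), (s, 8)}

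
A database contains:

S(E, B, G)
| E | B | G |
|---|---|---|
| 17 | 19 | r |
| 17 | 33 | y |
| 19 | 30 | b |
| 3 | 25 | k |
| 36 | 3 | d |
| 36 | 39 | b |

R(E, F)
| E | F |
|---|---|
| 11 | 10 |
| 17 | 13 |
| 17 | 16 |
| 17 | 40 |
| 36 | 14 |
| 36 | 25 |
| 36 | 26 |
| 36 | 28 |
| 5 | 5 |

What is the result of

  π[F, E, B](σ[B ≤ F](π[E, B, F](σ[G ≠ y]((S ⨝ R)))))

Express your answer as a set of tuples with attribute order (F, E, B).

Joining S and R on E yields {(17, 19, r, 13), (17, 19, r, 16), (17, 19, r, 40), (17, 33, y, 13), (17, 33, y, 16), (17, 33, y, 40), (36, 3, d, 14), (36, 3, d, 25), (36, 3, d, 26), (36, 3, d, 28), (36, 39, b, 14), (36, 39, b, 25), (36, 39, b, 26), (36, 39, b, 28)}.
Apply σ_{G ≠ y}; surviving tuples: {(17, 19, r, 13), (17, 19, r, 16), (17, 19, r, 40), (36, 3, d, 14), (36, 3, d, 25), (36, 3, d, 26), (36, 3, d, 28), (36, 39, b, 14), (36, 39, b, 25), (36, 39, b, 26), (36, 39, b, 28)}
π[E, B, F]: project onto (E, B, F) → {(17, 19, 13), (17, 19, 16), (17, 19, 40), (36, 3, 14), (36, 3, 25), (36, 3, 26), (36, 3, 28), (36, 39, 14), (36, 39, 25), (36, 39, 26), (36, 39, 28)}
Apply σ_{B ≤ F}; surviving tuples: {(17, 19, 40), (36, 3, 14), (36, 3, 25), (36, 3, 26), (36, 3, 28)}
π[F, E, B]: project onto (F, E, B) → {(14, 36, 3), (25, 36, 3), (26, 36, 3), (28, 36, 3), (40, 17, 19)}

{(14, 36, 3), (25, 36, 3), (26, 36, 3), (28, 36, 3), (40, 17, 19)}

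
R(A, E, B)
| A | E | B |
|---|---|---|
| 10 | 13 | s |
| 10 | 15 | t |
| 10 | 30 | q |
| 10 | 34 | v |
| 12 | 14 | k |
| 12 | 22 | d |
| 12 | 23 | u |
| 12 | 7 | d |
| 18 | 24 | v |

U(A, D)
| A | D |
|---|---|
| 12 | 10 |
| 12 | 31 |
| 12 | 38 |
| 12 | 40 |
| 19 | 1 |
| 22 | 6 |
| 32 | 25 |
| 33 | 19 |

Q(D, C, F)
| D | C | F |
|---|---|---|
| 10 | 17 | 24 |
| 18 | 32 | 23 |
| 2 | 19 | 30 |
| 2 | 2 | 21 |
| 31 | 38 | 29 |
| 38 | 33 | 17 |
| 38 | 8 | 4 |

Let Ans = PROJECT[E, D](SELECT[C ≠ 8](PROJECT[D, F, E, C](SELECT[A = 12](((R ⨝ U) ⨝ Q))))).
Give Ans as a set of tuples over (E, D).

R ⋈ U (natural join on A): {(12, 14, k, 10), (12, 14, k, 31), (12, 14, k, 38), (12, 14, k, 40), (12, 22, d, 10), (12, 22, d, 31), (12, 22, d, 38), (12, 22, d, 40), (12, 23, u, 10), (12, 23, u, 31), (12, 23, u, 38), (12, 23, u, 40), (12, 7, d, 10), (12, 7, d, 31), (12, 7, d, 38), (12, 7, d, 40)}
(R ⨝ U) ⋈ Q (natural join on D): {(12, 14, k, 10, 17, 24), (12, 14, k, 31, 38, 29), (12, 14, k, 38, 33, 17), (12, 14, k, 38, 8, 4), (12, 22, d, 10, 17, 24), (12, 22, d, 31, 38, 29), (12, 22, d, 38, 33, 17), (12, 22, d, 38, 8, 4), (12, 23, u, 10, 17, 24), (12, 23, u, 31, 38, 29), (12, 23, u, 38, 33, 17), (12, 23, u, 38, 8, 4), (12, 7, d, 10, 17, 24), (12, 7, d, 31, 38, 29), (12, 7, d, 38, 33, 17), (12, 7, d, 38, 8, 4)}
Selection A = 12: {(12, 14, k, 10, 17, 24), (12, 14, k, 31, 38, 29), (12, 14, k, 38, 33, 17), (12, 14, k, 38, 8, 4), (12, 22, d, 10, 17, 24), (12, 22, d, 31, 38, 29), (12, 22, d, 38, 33, 17), (12, 22, d, 38, 8, 4), (12, 23, u, 10, 17, 24), (12, 23, u, 31, 38, 29), (12, 23, u, 38, 33, 17), (12, 23, u, 38, 8, 4), (12, 7, d, 10, 17, 24), (12, 7, d, 31, 38, 29), (12, 7, d, 38, 33, 17), (12, 7, d, 38, 8, 4)}
Keep only column(s) D, F, E, C: {(10, 24, 14, 17), (10, 24, 22, 17), (10, 24, 23, 17), (10, 24, 7, 17), (31, 29, 14, 38), (31, 29, 22, 38), (31, 29, 23, 38), (31, 29, 7, 38), (38, 17, 14, 33), (38, 17, 22, 33), (38, 17, 23, 33), (38, 17, 7, 33), (38, 4, 14, 8), (38, 4, 22, 8), (38, 4, 23, 8), (38, 4, 7, 8)}
Selection C ≠ 8: {(10, 24, 14, 17), (10, 24, 22, 17), (10, 24, 23, 17), (10, 24, 7, 17), (31, 29, 14, 38), (31, 29, 22, 38), (31, 29, 23, 38), (31, 29, 7, 38), (38, 17, 14, 33), (38, 17, 22, 33), (38, 17, 23, 33), (38, 17, 7, 33)}
Keep only column(s) E, D: {(14, 10), (14, 31), (14, 38), (22, 10), (22, 31), (22, 38), (23, 10), (23, 31), (23, 38), (7, 10), (7, 31), (7, 38)}

{(14, 10), (14, 31), (14, 38), (22, 10), (22, 31), (22, 38), (23, 10), (23, 31), (23, 38), (7, 10), (7, 31), (7, 38)}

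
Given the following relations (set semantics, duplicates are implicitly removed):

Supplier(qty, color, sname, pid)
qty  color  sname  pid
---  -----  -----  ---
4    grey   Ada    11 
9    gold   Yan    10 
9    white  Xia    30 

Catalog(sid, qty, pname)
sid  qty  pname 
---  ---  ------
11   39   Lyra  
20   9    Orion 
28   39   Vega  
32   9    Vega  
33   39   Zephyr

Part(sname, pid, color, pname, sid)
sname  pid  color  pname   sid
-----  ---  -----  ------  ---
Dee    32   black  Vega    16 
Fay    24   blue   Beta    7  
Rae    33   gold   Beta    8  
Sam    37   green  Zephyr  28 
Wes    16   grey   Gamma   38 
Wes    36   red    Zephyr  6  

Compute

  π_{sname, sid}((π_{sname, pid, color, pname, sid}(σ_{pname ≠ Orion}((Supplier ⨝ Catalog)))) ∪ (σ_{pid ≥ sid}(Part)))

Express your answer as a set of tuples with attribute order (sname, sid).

{(Dee, 16), (Fay, 7), (Rae, 8), (Sam, 28), (Wes, 6), (Xia, 32), (Yan, 32)}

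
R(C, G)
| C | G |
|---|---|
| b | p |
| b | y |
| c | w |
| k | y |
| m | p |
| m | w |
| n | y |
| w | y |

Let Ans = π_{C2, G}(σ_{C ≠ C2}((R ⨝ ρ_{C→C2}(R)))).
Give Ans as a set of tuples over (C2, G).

ρ[C→C2]: schema becomes (C2, G); tuples unchanged.
Natural join on G: {(b, p, b), (b, p, m), (b, y, b), (b, y, k), (b, y, n), (b, y, w), (c, w, c), (c, w, m), (k, y, b), (k, y, k), (k, y, n), (k, y, w), (m, p, b), (m, p, m), (m, w, c), (m, w, m), (n, y, b), (n, y, k), (n, y, n), (n, y, w), (w, y, b), (w, y, k), (w, y, n), (w, y, w)}
σ[C ≠ C2]: keep tuples satisfying C ≠ C2 → {(b, p, m), (b, y, k), (b, y, n), (b, y, w), (c, w, m), (k, y, b), (k, y, n), (k, y, w), (m, p, b), (m, w, c), (n, y, b), (n, y, k), (n, y, w), (w, y, b), (w, y, k), (w, y, n)}
Projecting to C2, G (8 duplicate(s) eliminated): {(b, p), (b, y), (c, w), (k, y), (m, p), (m, w), (n, y), (w, y)}

{(b, p), (b, y), (c, w), (k, y), (m, p), (m, w), (n, y), (w, y)}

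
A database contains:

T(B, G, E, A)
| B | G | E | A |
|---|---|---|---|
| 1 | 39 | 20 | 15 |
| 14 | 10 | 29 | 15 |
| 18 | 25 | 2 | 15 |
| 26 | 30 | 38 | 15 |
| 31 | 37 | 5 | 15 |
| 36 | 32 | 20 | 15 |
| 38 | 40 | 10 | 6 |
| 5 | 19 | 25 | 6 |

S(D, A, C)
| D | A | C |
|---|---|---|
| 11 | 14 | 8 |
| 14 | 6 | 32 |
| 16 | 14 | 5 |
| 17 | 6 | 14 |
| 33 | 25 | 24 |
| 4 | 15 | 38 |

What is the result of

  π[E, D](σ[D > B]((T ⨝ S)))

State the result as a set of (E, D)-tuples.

{(20, 4), (25, 14), (25, 17)}

Natural join on A: {(1, 39, 20, 15, 4, 38), (14, 10, 29, 15, 4, 38), (18, 25, 2, 15, 4, 38), (26, 30, 38, 15, 4, 38), (31, 37, 5, 15, 4, 38), (36, 32, 20, 15, 4, 38), (38, 40, 10, 6, 14, 32), (38, 40, 10, 6, 17, 14), (5, 19, 25, 6, 14, 32), (5, 19, 25, 6, 17, 14)}
Apply σ_{D > B}; surviving tuples: {(1, 39, 20, 15, 4, 38), (5, 19, 25, 6, 14, 32), (5, 19, 25, 6, 17, 14)}
π[E, D]: project onto (E, D) → {(20, 4), (25, 14), (25, 17)}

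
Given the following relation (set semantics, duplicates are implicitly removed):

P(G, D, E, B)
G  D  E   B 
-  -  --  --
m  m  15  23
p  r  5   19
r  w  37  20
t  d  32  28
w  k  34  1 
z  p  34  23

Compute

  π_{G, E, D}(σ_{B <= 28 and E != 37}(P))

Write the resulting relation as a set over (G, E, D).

σ[B <= 28 and E != 37]: keep tuples satisfying B <= 28 and E != 37 → {(m, m, 15, 23), (p, r, 5, 19), (t, d, 32, 28), (w, k, 34, 1), (z, p, 34, 23)}
Keep only column(s) G, E, D: {(m, 15, m), (p, 5, r), (t, 32, d), (w, 34, k), (z, 34, p)}

{(m, 15, m), (p, 5, r), (t, 32, d), (w, 34, k), (z, 34, p)}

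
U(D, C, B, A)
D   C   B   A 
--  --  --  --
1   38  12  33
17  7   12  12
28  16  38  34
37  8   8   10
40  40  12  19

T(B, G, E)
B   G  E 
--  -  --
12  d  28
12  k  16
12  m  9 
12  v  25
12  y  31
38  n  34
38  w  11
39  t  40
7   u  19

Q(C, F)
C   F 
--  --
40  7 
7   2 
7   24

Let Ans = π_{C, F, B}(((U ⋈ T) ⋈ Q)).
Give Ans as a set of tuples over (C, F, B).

{(40, 7, 12), (7, 2, 12), (7, 24, 12)}

Joining U and T on B yields {(1, 38, 12, 33, d, 28), (1, 38, 12, 33, k, 16), (1, 38, 12, 33, m, 9), (1, 38, 12, 33, v, 25), (1, 38, 12, 33, y, 31), (17, 7, 12, 12, d, 28), (17, 7, 12, 12, k, 16), (17, 7, 12, 12, m, 9), (17, 7, 12, 12, v, 25), (17, 7, 12, 12, y, 31), (28, 16, 38, 34, n, 34), (28, 16, 38, 34, w, 11), (40, 40, 12, 19, d, 28), (40, 40, 12, 19, k, 16), (40, 40, 12, 19, m, 9), (40, 40, 12, 19, v, 25), (40, 40, 12, 19, y, 31)}.
Joining (U ⋈ T) and Q on C yields {(17, 7, 12, 12, d, 28, 2), (17, 7, 12, 12, d, 28, 24), (17, 7, 12, 12, k, 16, 2), (17, 7, 12, 12, k, 16, 24), (17, 7, 12, 12, m, 9, 2), (17, 7, 12, 12, m, 9, 24), (17, 7, 12, 12, v, 25, 2), (17, 7, 12, 12, v, 25, 24), (17, 7, 12, 12, y, 31, 2), (17, 7, 12, 12, y, 31, 24), (40, 40, 12, 19, d, 28, 7), (40, 40, 12, 19, k, 16, 7), (40, 40, 12, 19, m, 9, 7), (40, 40, 12, 19, v, 25, 7), (40, 40, 12, 19, y, 31, 7)}.
π[C, F, B]: project onto (C, F, B) (12 duplicate(s) eliminated) → {(40, 7, 12), (7, 2, 12), (7, 24, 12)}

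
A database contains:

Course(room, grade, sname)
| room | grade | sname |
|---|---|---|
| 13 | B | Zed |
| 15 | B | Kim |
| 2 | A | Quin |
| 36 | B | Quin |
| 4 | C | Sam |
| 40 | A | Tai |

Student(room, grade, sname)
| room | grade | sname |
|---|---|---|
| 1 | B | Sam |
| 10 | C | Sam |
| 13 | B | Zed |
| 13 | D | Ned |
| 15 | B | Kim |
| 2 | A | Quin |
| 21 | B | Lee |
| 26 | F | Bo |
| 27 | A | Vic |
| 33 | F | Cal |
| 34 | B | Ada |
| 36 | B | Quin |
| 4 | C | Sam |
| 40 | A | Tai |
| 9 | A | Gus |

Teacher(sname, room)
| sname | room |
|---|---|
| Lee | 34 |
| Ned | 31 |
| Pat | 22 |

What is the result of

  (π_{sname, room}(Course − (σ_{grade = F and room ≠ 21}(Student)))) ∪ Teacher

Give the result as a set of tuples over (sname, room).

σ[grade = F and room ≠ 21]: keep tuples satisfying grade = F and room ≠ 21 → {(26, F, Bo), (33, F, Cal)}
Taking the difference: {(13, B, Zed), (15, B, Kim), (2, A, Quin), (36, B, Quin), (4, C, Sam), (40, A, Tai)}
π_{sname, room} gives {(Kim, 15), (Quin, 2), (Quin, 36), (Sam, 4), (Tai, 40), (Zed, 13)}.
Taking the union: {(Kim, 15), (Lee, 34), (Ned, 31), (Pat, 22), (Quin, 2), (Quin, 36), (Sam, 4), (Tai, 40), (Zed, 13)}

{(Kim, 15), (Lee, 34), (Ned, 31), (Pat, 22), (Quin, 2), (Quin, 36), (Sam, 4), (Tai, 40), (Zed, 13)}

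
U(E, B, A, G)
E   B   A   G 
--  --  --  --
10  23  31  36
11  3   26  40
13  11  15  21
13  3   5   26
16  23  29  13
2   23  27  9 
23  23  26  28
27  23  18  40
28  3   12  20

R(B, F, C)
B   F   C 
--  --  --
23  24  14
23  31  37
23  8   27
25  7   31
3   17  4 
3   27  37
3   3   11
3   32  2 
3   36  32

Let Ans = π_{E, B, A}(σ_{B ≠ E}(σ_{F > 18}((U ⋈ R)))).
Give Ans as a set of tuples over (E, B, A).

{(10, 23, 31), (11, 3, 26), (13, 3, 5), (16, 23, 29), (2, 23, 27), (27, 23, 18), (28, 3, 12)}

Joining U and R on B yields {(10, 23, 31, 36, 24, 14), (10, 23, 31, 36, 31, 37), (10, 23, 31, 36, 8, 27), (11, 3, 26, 40, 17, 4), (11, 3, 26, 40, 27, 37), (11, 3, 26, 40, 3, 11), (11, 3, 26, 40, 32, 2), (11, 3, 26, 40, 36, 32), (13, 3, 5, 26, 17, 4), (13, 3, 5, 26, 27, 37), (13, 3, 5, 26, 3, 11), (13, 3, 5, 26, 32, 2), (13, 3, 5, 26, 36, 32), (16, 23, 29, 13, 24, 14), (16, 23, 29, 13, 31, 37), (16, 23, 29, 13, 8, 27), (2, 23, 27, 9, 24, 14), (2, 23, 27, 9, 31, 37), (2, 23, 27, 9, 8, 27), (23, 23, 26, 28, 24, 14), (23, 23, 26, 28, 31, 37), (23, 23, 26, 28, 8, 27), (27, 23, 18, 40, 24, 14), (27, 23, 18, 40, 31, 37), (27, 23, 18, 40, 8, 27), (28, 3, 12, 20, 17, 4), (28, 3, 12, 20, 27, 37), (28, 3, 12, 20, 3, 11), (28, 3, 12, 20, 32, 2), (28, 3, 12, 20, 36, 32)}.
Filtering on F > 18 leaves {(10, 23, 31, 36, 24, 14), (10, 23, 31, 36, 31, 37), (11, 3, 26, 40, 27, 37), (11, 3, 26, 40, 32, 2), (11, 3, 26, 40, 36, 32), (13, 3, 5, 26, 27, 37), (13, 3, 5, 26, 32, 2), (13, 3, 5, 26, 36, 32), (16, 23, 29, 13, 24, 14), (16, 23, 29, 13, 31, 37), (2, 23, 27, 9, 24, 14), (2, 23, 27, 9, 31, 37), (23, 23, 26, 28, 24, 14), (23, 23, 26, 28, 31, 37), (27, 23, 18, 40, 24, 14), (27, 23, 18, 40, 31, 37), (28, 3, 12, 20, 27, 37), (28, 3, 12, 20, 32, 2), (28, 3, 12, 20, 36, 32)}.
Filtering on B ≠ E leaves {(10, 23, 31, 36, 24, 14), (10, 23, 31, 36, 31, 37), (11, 3, 26, 40, 27, 37), (11, 3, 26, 40, 32, 2), (11, 3, 26, 40, 36, 32), (13, 3, 5, 26, 27, 37), (13, 3, 5, 26, 32, 2), (13, 3, 5, 26, 36, 32), (16, 23, 29, 13, 24, 14), (16, 23, 29, 13, 31, 37), (2, 23, 27, 9, 24, 14), (2, 23, 27, 9, 31, 37), (27, 23, 18, 40, 24, 14), (27, 23, 18, 40, 31, 37), (28, 3, 12, 20, 27, 37), (28, 3, 12, 20, 32, 2), (28, 3, 12, 20, 36, 32)}.
π[E, B, A]: project onto (E, B, A) (10 duplicate(s) eliminated) → {(10, 23, 31), (11, 3, 26), (13, 3, 5), (16, 23, 29), (2, 23, 27), (27, 23, 18), (28, 3, 12)}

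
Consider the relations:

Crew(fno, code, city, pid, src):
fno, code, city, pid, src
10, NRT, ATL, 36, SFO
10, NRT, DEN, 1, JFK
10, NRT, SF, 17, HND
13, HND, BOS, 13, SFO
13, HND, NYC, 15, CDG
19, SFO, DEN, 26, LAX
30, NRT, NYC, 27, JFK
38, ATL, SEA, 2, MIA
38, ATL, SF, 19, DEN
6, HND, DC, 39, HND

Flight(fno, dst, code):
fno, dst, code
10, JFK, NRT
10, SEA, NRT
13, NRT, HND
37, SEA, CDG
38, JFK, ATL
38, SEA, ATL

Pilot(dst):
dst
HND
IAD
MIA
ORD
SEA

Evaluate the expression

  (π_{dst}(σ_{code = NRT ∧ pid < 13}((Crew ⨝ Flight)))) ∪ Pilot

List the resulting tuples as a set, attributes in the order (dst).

{HND, IAD, JFK, MIA, ORD, SEA}

Crew ⋈ Flight (natural join on fno, code): {(10, NRT, ATL, 36, SFO, JFK), (10, NRT, ATL, 36, SFO, SEA), (10, NRT, DEN, 1, JFK, JFK), (10, NRT, DEN, 1, JFK, SEA), (10, NRT, SF, 17, HND, JFK), (10, NRT, SF, 17, HND, SEA), (13, HND, BOS, 13, SFO, NRT), (13, HND, NYC, 15, CDG, NRT), (38, ATL, SEA, 2, MIA, JFK), (38, ATL, SEA, 2, MIA, SEA), (38, ATL, SF, 19, DEN, JFK), (38, ATL, SF, 19, DEN, SEA)}
Filtering on code = NRT ∧ pid < 13 leaves {(10, NRT, DEN, 1, JFK, JFK), (10, NRT, DEN, 1, JFK, SEA)}.
Projecting to dst: {JFK, SEA}
Set union of the two operands is {HND, IAD, JFK, MIA, ORD, SEA}.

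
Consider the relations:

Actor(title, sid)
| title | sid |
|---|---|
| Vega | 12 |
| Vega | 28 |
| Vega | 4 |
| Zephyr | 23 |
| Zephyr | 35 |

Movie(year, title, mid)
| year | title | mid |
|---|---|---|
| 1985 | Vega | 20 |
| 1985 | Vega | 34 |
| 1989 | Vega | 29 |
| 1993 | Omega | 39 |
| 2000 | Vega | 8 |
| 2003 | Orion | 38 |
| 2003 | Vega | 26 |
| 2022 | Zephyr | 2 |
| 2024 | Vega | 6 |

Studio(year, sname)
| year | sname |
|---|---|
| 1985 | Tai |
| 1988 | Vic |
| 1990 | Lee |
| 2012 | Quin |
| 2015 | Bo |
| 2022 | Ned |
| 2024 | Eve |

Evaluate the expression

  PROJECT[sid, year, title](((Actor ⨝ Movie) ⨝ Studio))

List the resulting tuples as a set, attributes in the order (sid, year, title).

Natural join on title: {(Vega, 12, 1985, 20), (Vega, 12, 1985, 34), (Vega, 12, 1989, 29), (Vega, 12, 2000, 8), (Vega, 12, 2003, 26), (Vega, 12, 2024, 6), (Vega, 28, 1985, 20), (Vega, 28, 1985, 34), (Vega, 28, 1989, 29), (Vega, 28, 2000, 8), (Vega, 28, 2003, 26), (Vega, 28, 2024, 6), (Vega, 4, 1985, 20), (Vega, 4, 1985, 34), (Vega, 4, 1989, 29), (Vega, 4, 2000, 8), (Vega, 4, 2003, 26), (Vega, 4, 2024, 6), (Zephyr, 23, 2022, 2), (Zephyr, 35, 2022, 2)}
Natural join on year: {(Vega, 12, 1985, 20, Tai), (Vega, 12, 1985, 34, Tai), (Vega, 12, 2024, 6, Eve), (Vega, 28, 1985, 20, Tai), (Vega, 28, 1985, 34, Tai), (Vega, 28, 2024, 6, Eve), (Vega, 4, 1985, 20, Tai), (Vega, 4, 1985, 34, Tai), (Vega, 4, 2024, 6, Eve), (Zephyr, 23, 2022, 2, Ned), (Zephyr, 35, 2022, 2, Ned)}
π[sid, year, title]: project onto (sid, year, title) (3 duplicate(s) eliminated) → {(12, 1985, Vega), (12, 2024, Vega), (23, 2022, Zephyr), (28, 1985, Vega), (28, 2024, Vega), (35, 2022, Zephyr), (4, 1985, Vega), (4, 2024, Vega)}

{(12, 1985, Vega), (12, 2024, Vega), (23, 2022, Zephyr), (28, 1985, Vega), (28, 2024, Vega), (35, 2022, Zephyr), (4, 1985, Vega), (4, 2024, Vega)}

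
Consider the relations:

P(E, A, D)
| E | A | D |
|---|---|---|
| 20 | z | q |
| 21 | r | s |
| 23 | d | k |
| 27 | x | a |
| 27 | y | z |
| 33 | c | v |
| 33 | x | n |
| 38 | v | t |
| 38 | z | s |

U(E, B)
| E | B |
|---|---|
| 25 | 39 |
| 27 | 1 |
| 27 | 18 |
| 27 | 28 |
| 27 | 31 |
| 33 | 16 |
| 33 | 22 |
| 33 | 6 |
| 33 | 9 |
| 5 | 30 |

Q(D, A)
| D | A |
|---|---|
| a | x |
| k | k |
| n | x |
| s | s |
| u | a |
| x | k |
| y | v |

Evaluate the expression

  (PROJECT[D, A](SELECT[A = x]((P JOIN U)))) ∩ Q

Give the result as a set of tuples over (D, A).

P ⋈ U (natural join on E): {(27, x, a, 1), (27, x, a, 18), (27, x, a, 28), (27, x, a, 31), (27, y, z, 1), (27, y, z, 18), (27, y, z, 28), (27, y, z, 31), (33, c, v, 16), (33, c, v, 22), (33, c, v, 6), (33, c, v, 9), (33, x, n, 16), (33, x, n, 22), (33, x, n, 6), (33, x, n, 9)}
σ[A = x]: keep tuples satisfying A = x → {(27, x, a, 1), (27, x, a, 18), (27, x, a, 28), (27, x, a, 31), (33, x, n, 16), (33, x, n, 22), (33, x, n, 6), (33, x, n, 9)}
π[D, A]: project onto (D, A) (6 duplicate(s) eliminated) → {(a, x), (n, x)}
Taking the intersection: {(a, x), (n, x)}

{(a, x), (n, x)}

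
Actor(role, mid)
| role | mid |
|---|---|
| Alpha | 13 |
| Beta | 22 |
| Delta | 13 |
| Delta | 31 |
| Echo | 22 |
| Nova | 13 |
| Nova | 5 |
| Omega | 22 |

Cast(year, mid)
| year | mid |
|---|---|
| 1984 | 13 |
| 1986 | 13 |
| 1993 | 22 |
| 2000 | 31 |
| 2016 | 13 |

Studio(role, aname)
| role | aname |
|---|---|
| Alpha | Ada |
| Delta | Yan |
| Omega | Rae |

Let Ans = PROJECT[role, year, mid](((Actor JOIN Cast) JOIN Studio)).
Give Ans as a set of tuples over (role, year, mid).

Actor ⋈ Cast (natural join on mid): {(Alpha, 13, 1984), (Alpha, 13, 1986), (Alpha, 13, 2016), (Beta, 22, 1993), (Delta, 13, 1984), (Delta, 13, 1986), (Delta, 13, 2016), (Delta, 31, 2000), (Echo, 22, 1993), (Nova, 13, 1984), (Nova, 13, 1986), (Nova, 13, 2016), (Omega, 22, 1993)}
(Actor JOIN Cast) ⋈ Studio (natural join on role): {(Alpha, 13, 1984, Ada), (Alpha, 13, 1986, Ada), (Alpha, 13, 2016, Ada), (Delta, 13, 1984, Yan), (Delta, 13, 1986, Yan), (Delta, 13, 2016, Yan), (Delta, 31, 2000, Yan), (Omega, 22, 1993, Rae)}
π[role, year, mid]: project onto (role, year, mid) → {(Alpha, 1984, 13), (Alpha, 1986, 13), (Alpha, 2016, 13), (Delta, 1984, 13), (Delta, 1986, 13), (Delta, 2000, 31), (Delta, 2016, 13), (Omega, 1993, 22)}

{(Alpha, 1984, 13), (Alpha, 1986, 13), (Alpha, 2016, 13), (Delta, 1984, 13), (Delta, 1986, 13), (Delta, 2000, 31), (Delta, 2016, 13), (Omega, 1993, 22)}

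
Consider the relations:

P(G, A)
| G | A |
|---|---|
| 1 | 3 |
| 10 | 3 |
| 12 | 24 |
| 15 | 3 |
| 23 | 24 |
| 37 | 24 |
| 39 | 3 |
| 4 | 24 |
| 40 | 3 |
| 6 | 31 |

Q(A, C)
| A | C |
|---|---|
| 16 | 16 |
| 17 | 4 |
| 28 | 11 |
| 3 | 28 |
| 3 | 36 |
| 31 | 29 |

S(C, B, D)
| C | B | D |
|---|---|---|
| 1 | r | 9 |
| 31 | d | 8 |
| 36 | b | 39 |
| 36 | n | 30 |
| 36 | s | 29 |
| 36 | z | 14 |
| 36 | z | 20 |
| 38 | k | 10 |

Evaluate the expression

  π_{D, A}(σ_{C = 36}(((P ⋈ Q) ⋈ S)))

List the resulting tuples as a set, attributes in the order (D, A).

{(14, 3), (20, 3), (29, 3), (30, 3), (39, 3)}

Natural join on A: {(1, 3, 28), (1, 3, 36), (10, 3, 28), (10, 3, 36), (15, 3, 28), (15, 3, 36), (39, 3, 28), (39, 3, 36), (40, 3, 28), (40, 3, 36), (6, 31, 29)}
Natural join on C: {(1, 3, 36, b, 39), (1, 3, 36, n, 30), (1, 3, 36, s, 29), (1, 3, 36, z, 14), (1, 3, 36, z, 20), (10, 3, 36, b, 39), (10, 3, 36, n, 30), (10, 3, 36, s, 29), (10, 3, 36, z, 14), (10, 3, 36, z, 20), (15, 3, 36, b, 39), (15, 3, 36, n, 30), (15, 3, 36, s, 29), (15, 3, 36, z, 14), (15, 3, 36, z, 20), (39, 3, 36, b, 39), (39, 3, 36, n, 30), (39, 3, 36, s, 29), (39, 3, 36, z, 14), (39, 3, 36, z, 20), (40, 3, 36, b, 39), (40, 3, 36, n, 30), (40, 3, 36, s, 29), (40, 3, 36, z, 14), (40, 3, 36, z, 20)}
Selection C = 36: {(1, 3, 36, b, 39), (1, 3, 36, n, 30), (1, 3, 36, s, 29), (1, 3, 36, z, 14), (1, 3, 36, z, 20), (10, 3, 36, b, 39), (10, 3, 36, n, 30), (10, 3, 36, s, 29), (10, 3, 36, z, 14), (10, 3, 36, z, 20), (15, 3, 36, b, 39), (15, 3, 36, n, 30), (15, 3, 36, s, 29), (15, 3, 36, z, 14), (15, 3, 36, z, 20), (39, 3, 36, b, 39), (39, 3, 36, n, 30), (39, 3, 36, s, 29), (39, 3, 36, z, 14), (39, 3, 36, z, 20), (40, 3, 36, b, 39), (40, 3, 36, n, 30), (40, 3, 36, s, 29), (40, 3, 36, z, 14), (40, 3, 36, z, 20)}
Keep only column(s) D, A (20 duplicate(s) eliminated): {(14, 3), (20, 3), (29, 3), (30, 3), (39, 3)}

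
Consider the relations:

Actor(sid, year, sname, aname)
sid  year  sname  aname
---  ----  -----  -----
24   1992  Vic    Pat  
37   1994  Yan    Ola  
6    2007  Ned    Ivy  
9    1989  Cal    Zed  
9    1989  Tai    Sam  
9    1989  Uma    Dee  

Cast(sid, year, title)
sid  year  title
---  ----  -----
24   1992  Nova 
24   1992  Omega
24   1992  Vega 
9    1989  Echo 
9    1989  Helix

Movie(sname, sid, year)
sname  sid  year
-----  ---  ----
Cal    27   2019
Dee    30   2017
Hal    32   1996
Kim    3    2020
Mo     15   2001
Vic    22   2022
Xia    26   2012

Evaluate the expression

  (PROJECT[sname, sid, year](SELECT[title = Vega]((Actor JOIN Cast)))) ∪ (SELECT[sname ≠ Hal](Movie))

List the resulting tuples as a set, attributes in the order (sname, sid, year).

Actor ⋈ Cast (natural join on sid, year): {(24, 1992, Vic, Pat, Nova), (24, 1992, Vic, Pat, Omega), (24, 1992, Vic, Pat, Vega), (9, 1989, Cal, Zed, Echo), (9, 1989, Cal, Zed, Helix), (9, 1989, Tai, Sam, Echo), (9, 1989, Tai, Sam, Helix), (9, 1989, Uma, Dee, Echo), (9, 1989, Uma, Dee, Helix)}
Apply σ_{title = Vega}; surviving tuples: {(24, 1992, Vic, Pat, Vega)}
Keep only column(s) sname, sid, year: {(Vic, 24, 1992)}
Apply σ_{sname ≠ Hal}; surviving tuples: {(Cal, 27, 2019), (Dee, 30, 2017), (Kim, 3, 2020), (Mo, 15, 2001), (Vic, 22, 2022), (Xia, 26, 2012)}
Union: {(Vic, 24, 1992)} with {(Cal, 27, 2019), (Dee, 30, 2017), (Kim, 3, 2020), (Mo, 15, 2001), (Vic, 22, 2022), (Xia, 26, 2012)} → {(Cal, 27, 2019), (Dee, 30, 2017), (Kim, 3, 2020), (Mo, 15, 2001), (Vic, 22, 2022), (Vic, 24, 1992), (Xia, 26, 2012)}

{(Cal, 27, 2019), (Dee, 30, 2017), (Kim, 3, 2020), (Mo, 15, 2001), (Vic, 22, 2022), (Vic, 24, 1992), (Xia, 26, 2012)}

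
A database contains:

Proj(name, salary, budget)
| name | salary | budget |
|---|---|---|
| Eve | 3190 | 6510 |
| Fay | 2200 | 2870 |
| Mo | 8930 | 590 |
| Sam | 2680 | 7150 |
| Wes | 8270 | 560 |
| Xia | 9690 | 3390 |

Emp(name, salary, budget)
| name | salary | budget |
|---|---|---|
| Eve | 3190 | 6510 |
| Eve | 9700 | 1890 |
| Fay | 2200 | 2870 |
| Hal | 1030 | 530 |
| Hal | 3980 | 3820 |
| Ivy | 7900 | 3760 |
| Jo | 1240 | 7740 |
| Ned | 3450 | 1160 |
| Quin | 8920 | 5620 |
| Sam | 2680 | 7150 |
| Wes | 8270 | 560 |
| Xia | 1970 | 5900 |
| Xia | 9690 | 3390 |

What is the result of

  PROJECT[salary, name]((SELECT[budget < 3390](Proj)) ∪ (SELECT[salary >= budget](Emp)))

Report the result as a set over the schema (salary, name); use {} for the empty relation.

Apply σ_{budget < 3390}; surviving tuples: {(Fay, 2200, 2870), (Mo, 8930, 590), (Wes, 8270, 560)}
Apply σ_{salary >= budget}; surviving tuples: {(Eve, 9700, 1890), (Hal, 1030, 530), (Hal, 3980, 3820), (Ivy, 7900, 3760), (Ned, 3450, 1160), (Quin, 8920, 5620), (Wes, 8270, 560), (Xia, 9690, 3390)}
Union: {(Fay, 2200, 2870), (Mo, 8930, 590), (Wes, 8270, 560)} with {(Eve, 9700, 1890), (Hal, 1030, 530), (Hal, 3980, 3820), (Ivy, 7900, 3760), (Ned, 3450, 1160), (Quin, 8920, 5620), (Wes, 8270, 560), (Xia, 9690, 3390)} → {(Eve, 9700, 1890), (Fay, 2200, 2870), (Hal, 1030, 530), (Hal, 3980, 3820), (Ivy, 7900, 3760), (Mo, 8930, 590), (Ned, 3450, 1160), (Quin, 8920, 5620), (Wes, 8270, 560), (Xia, 9690, 3390)}
Keep only column(s) salary, name: {(1030, Hal), (2200, Fay), (3450, Ned), (3980, Hal), (7900, Ivy), (8270, Wes), (8920, Quin), (8930, Mo), (9690, Xia), (9700, Eve)}

{(1030, Hal), (2200, Fay), (3450, Ned), (3980, Hal), (7900, Ivy), (8270, Wes), (8920, Quin), (8930, Mo), (9690, Xia), (9700, Eve)}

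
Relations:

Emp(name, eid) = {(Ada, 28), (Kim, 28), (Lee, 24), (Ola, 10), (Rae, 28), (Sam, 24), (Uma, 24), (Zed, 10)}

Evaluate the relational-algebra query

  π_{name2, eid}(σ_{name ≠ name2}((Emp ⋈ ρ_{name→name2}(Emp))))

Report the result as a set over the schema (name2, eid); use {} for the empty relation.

{(Ada, 28), (Kim, 28), (Lee, 24), (Ola, 10), (Rae, 28), (Sam, 24), (Uma, 24), (Zed, 10)}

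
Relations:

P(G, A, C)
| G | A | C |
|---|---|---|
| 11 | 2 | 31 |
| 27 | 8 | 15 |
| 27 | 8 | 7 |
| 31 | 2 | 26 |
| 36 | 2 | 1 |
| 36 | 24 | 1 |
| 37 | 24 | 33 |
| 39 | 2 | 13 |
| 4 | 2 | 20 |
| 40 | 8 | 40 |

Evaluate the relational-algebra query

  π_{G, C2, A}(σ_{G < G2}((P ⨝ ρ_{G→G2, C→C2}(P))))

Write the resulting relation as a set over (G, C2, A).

ρ[G→G2, C→C2]: schema becomes (G2, A, C2); tuples unchanged.
Natural join on A: {(11, 2, 31, 11, 31), (11, 2, 31, 31, 26), (11, 2, 31, 36, 1), (11, 2, 31, 39, 13), (11, 2, 31, 4, 20), (27, 8, 15, 27, 15), (27, 8, 15, 27, 7), (27, 8, 15, 40, 40), (27, 8, 7, 27, 15), (27, 8, 7, 27, 7), (27, 8, 7, 40, 40), (31, 2, 26, 11, 31), (31, 2, 26, 31, 26), (31, 2, 26, 36, 1), (31, 2, 26, 39, 13), (31, 2, 26, 4, 20), (36, 2, 1, 11, 31), (36, 2, 1, 31, 26), (36, 2, 1, 36, 1), (36, 2, 1, 39, 13), (36, 2, 1, 4, 20), (36, 24, 1, 36, 1), (36, 24, 1, 37, 33), (37, 24, 33, 36, 1), (37, 24, 33, 37, 33), (39, 2, 13, 11, 31), (39, 2, 13, 31, 26), (39, 2, 13, 36, 1), (39, 2, 13, 39, 13), (39, 2, 13, 4, 20), (4, 2, 20, 11, 31), (4, 2, 20, 31, 26), (4, 2, 20, 36, 1), (4, 2, 20, 39, 13), (4, 2, 20, 4, 20), (40, 8, 40, 27, 15), (40, 8, 40, 27, 7), (40, 8, 40, 40, 40)}
Selection G < G2: {(11, 2, 31, 31, 26), (11, 2, 31, 36, 1), (11, 2, 31, 39, 13), (27, 8, 15, 40, 40), (27, 8, 7, 40, 40), (31, 2, 26, 36, 1), (31, 2, 26, 39, 13), (36, 2, 1, 39, 13), (36, 24, 1, 37, 33), (4, 2, 20, 11, 31), (4, 2, 20, 31, 26), (4, 2, 20, 36, 1), (4, 2, 20, 39, 13)}
π_{G, C2, A} gives {(11, 1, 2), (11, 13, 2), (11, 26, 2), (27, 40, 8), (31, 1, 2), (31, 13, 2), (36, 13, 2), (36, 33, 24), (4, 1, 2), (4, 13, 2), (4, 26, 2), (4, 31, 2)} (1 duplicate(s) eliminated).

{(11, 1, 2), (11, 13, 2), (11, 26, 2), (27, 40, 8), (31, 1, 2), (31, 13, 2), (36, 13, 2), (36, 33, 24), (4, 1, 2), (4, 13, 2), (4, 26, 2), (4, 31, 2)}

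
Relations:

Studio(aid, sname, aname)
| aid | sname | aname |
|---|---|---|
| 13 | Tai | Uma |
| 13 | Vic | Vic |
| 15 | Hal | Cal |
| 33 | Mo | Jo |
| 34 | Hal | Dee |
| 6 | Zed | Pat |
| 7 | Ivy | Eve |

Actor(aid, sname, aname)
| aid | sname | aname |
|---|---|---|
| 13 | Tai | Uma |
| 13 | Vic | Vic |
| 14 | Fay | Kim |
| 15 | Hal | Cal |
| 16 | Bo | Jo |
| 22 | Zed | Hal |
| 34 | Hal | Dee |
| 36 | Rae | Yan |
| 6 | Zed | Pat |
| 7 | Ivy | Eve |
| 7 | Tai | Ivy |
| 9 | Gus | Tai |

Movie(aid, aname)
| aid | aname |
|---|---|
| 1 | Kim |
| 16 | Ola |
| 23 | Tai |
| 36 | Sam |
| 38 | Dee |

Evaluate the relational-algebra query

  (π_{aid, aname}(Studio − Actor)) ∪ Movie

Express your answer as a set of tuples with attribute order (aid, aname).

{(1, Kim), (16, Ola), (23, Tai), (33, Jo), (36, Sam), (38, Dee)}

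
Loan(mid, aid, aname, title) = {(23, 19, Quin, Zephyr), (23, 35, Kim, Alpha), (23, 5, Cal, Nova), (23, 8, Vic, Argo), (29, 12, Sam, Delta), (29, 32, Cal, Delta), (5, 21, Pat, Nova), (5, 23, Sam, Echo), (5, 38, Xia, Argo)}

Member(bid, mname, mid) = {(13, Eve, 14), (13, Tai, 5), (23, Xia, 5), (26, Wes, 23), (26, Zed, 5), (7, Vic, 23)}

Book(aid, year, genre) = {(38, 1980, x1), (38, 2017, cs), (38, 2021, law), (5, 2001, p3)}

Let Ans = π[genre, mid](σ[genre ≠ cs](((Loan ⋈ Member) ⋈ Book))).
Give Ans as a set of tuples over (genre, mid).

{(law, 5), (p3, 23), (x1, 5)}

Joining Loan and Member on mid yields {(23, 19, Quin, Zephyr, 26, Wes), (23, 19, Quin, Zephyr, 7, Vic), (23, 35, Kim, Alpha, 26, Wes), (23, 35, Kim, Alpha, 7, Vic), (23, 5, Cal, Nova, 26, Wes), (23, 5, Cal, Nova, 7, Vic), (23, 8, Vic, Argo, 26, Wes), (23, 8, Vic, Argo, 7, Vic), (5, 21, Pat, Nova, 13, Tai), (5, 21, Pat, Nova, 23, Xia), (5, 21, Pat, Nova, 26, Zed), (5, 23, Sam, Echo, 13, Tai), (5, 23, Sam, Echo, 23, Xia), (5, 23, Sam, Echo, 26, Zed), (5, 38, Xia, Argo, 13, Tai), (5, 38, Xia, Argo, 23, Xia), (5, 38, Xia, Argo, 26, Zed)}.
Joining (Loan ⋈ Member) and Book on aid yields {(23, 5, Cal, Nova, 26, Wes, 2001, p3), (23, 5, Cal, Nova, 7, Vic, 2001, p3), (5, 38, Xia, Argo, 13, Tai, 1980, x1), (5, 38, Xia, Argo, 13, Tai, 2017, cs), (5, 38, Xia, Argo, 13, Tai, 2021, law), (5, 38, Xia, Argo, 23, Xia, 1980, x1), (5, 38, Xia, Argo, 23, Xia, 2017, cs), (5, 38, Xia, Argo, 23, Xia, 2021, law), (5, 38, Xia, Argo, 26, Zed, 1980, x1), (5, 38, Xia, Argo, 26, Zed, 2017, cs), (5, 38, Xia, Argo, 26, Zed, 2021, law)}.
Selection genre ≠ cs: {(23, 5, Cal, Nova, 26, Wes, 2001, p3), (23, 5, Cal, Nova, 7, Vic, 2001, p3), (5, 38, Xia, Argo, 13, Tai, 1980, x1), (5, 38, Xia, Argo, 13, Tai, 2021, law), (5, 38, Xia, Argo, 23, Xia, 1980, x1), (5, 38, Xia, Argo, 23, Xia, 2021, law), (5, 38, Xia, Argo, 26, Zed, 1980, x1), (5, 38, Xia, Argo, 26, Zed, 2021, law)}
Keep only column(s) genre, mid (5 duplicate(s) eliminated): {(law, 5), (p3, 23), (x1, 5)}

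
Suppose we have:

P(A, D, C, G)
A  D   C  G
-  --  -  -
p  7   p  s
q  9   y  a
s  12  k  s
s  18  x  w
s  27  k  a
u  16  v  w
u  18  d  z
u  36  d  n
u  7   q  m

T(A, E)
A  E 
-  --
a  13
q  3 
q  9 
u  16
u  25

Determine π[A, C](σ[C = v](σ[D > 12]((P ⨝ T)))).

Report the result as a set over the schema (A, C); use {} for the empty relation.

{(u, v)}

P ⋈ T (natural join on A): {(q, 9, y, a, 3), (q, 9, y, a, 9), (u, 16, v, w, 16), (u, 16, v, w, 25), (u, 18, d, z, 16), (u, 18, d, z, 25), (u, 36, d, n, 16), (u, 36, d, n, 25), (u, 7, q, m, 16), (u, 7, q, m, 25)}
σ[D > 12]: keep tuples satisfying D > 12 → {(u, 16, v, w, 16), (u, 16, v, w, 25), (u, 18, d, z, 16), (u, 18, d, z, 25), (u, 36, d, n, 16), (u, 36, d, n, 25)}
σ[C = v]: keep tuples satisfying C = v → {(u, 16, v, w, 16), (u, 16, v, w, 25)}
π[A, C]: project onto (A, C) (1 duplicate(s) eliminated) → {(u, v)}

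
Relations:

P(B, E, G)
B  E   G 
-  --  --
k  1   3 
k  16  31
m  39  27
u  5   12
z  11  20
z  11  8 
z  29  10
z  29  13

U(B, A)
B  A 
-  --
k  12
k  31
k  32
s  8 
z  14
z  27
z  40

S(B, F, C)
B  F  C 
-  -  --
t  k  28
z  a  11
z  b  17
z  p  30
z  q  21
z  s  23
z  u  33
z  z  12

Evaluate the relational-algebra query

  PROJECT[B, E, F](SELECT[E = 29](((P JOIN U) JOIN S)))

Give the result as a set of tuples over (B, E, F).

{(z, 29, a), (z, 29, b), (z, 29, p), (z, 29, q), (z, 29, s), (z, 29, u), (z, 29, z)}

Natural join on B: {(k, 1, 3, 12), (k, 1, 3, 31), (k, 1, 3, 32), (k, 16, 31, 12), (k, 16, 31, 31), (k, 16, 31, 32), (z, 11, 20, 14), (z, 11, 20, 27), (z, 11, 20, 40), (z, 11, 8, 14), (z, 11, 8, 27), (z, 11, 8, 40), (z, 29, 10, 14), (z, 29, 10, 27), (z, 29, 10, 40), (z, 29, 13, 14), (z, 29, 13, 27), (z, 29, 13, 40)}
Natural join on B: {(z, 11, 20, 14, a, 11), (z, 11, 20, 14, b, 17), (z, 11, 20, 14, p, 30), (z, 11, 20, 14, q, 21), (z, 11, 20, 14, s, 23), (z, 11, 20, 14, u, 33), (z, 11, 20, 14, z, 12), (z, 11, 20, 27, a, 11), (z, 11, 20, 27, b, 17), (z, 11, 20, 27, p, 30), (z, 11, 20, 27, q, 21), (z, 11, 20, 27, s, 23), (z, 11, 20, 27, u, 33), (z, 11, 20, 27, z, 12), (z, 11, 20, 40, a, 11), (z, 11, 20, 40, b, 17), (z, 11, 20, 40, p, 30), (z, 11, 20, 40, q, 21), (z, 11, 20, 40, s, 23), (z, 11, 20, 40, u, 33), (z, 11, 20, 40, z, 12), (z, 11, 8, 14, a, 11), (z, 11, 8, 14, b, 17), (z, 11, 8, 14, p, 30), (z, 11, 8, 14, q, 21), (z, 11, 8, 14, s, 23), (z, 11, 8, 14, u, 33), (z, 11, 8, 14, z, 12), (z, 11, 8, 27, a, 11), (z, 11, 8, 27, b, 17), (z, 11, 8, 27, p, 30), (z, 11, 8, 27, q, 21), (z, 11, 8, 27, s, 23), (z, 11, 8, 27, u, 33), (z, 11, 8, 27, z, 12), (z, 11, 8, 40, a, 11), (z, 11, 8, 40, b, 17), (z, 11, 8, 40, p, 30), (z, 11, 8, 40, q, 21), (z, 11, 8, 40, s, 23), (z, 11, 8, 40, u, 33), (z, 11, 8, 40, z, 12), (z, 29, 10, 14, a, 11), (z, 29, 10, 14, b, 17), (z, 29, 10, 14, p, 30), (z, 29, 10, 14, q, 21), (z, 29, 10, 14, s, 23), (z, 29, 10, 14, u, 33), (z, 29, 10, 14, z, 12), (z, 29, 10, 27, a, 11), (z, 29, 10, 27, b, 17), (z, 29, 10, 27, p, 30), (z, 29, 10, 27, q, 21), (z, 29, 10, 27, s, 23), (z, 29, 10, 27, u, 33), (z, 29, 10, 27, z, 12), (z, 29, 10, 40, a, 11), (z, 29, 10, 40, b, 17), (z, 29, 10, 40, p, 30), (z, 29, 10, 40, q, 21), (z, 29, 10, 40, s, 23), (z, 29, 10, 40, u, 33), (z, 29, 10, 40, z, 12), (z, 29, 13, 14, a, 11), (z, 29, 13, 14, b, 17), (z, 29, 13, 14, p, 30), (z, 29, 13, 14, q, 21), (z, 29, 13, 14, s, 23), (z, 29, 13, 14, u, 33), (z, 29, 13, 14, z, 12), (z, 29, 13, 27, a, 11), (z, 29, 13, 27, b, 17), (z, 29, 13, 27, p, 30), (z, 29, 13, 27, q, 21), (z, 29, 13, 27, s, 23), (z, 29, 13, 27, u, 33), (z, 29, 13, 27, z, 12), (z, 29, 13, 40, a, 11), (z, 29, 13, 40, b, 17), (z, 29, 13, 40, p, 30), (z, 29, 13, 40, q, 21), (z, 29, 13, 40, s, 23), (z, 29, 13, 40, u, 33), (z, 29, 13, 40, z, 12)}
Apply σ_{E = 29}; surviving tuples: {(z, 29, 10, 14, a, 11), (z, 29, 10, 14, b, 17), (z, 29, 10, 14, p, 30), (z, 29, 10, 14, q, 21), (z, 29, 10, 14, s, 23), (z, 29, 10, 14, u, 33), (z, 29, 10, 14, z, 12), (z, 29, 10, 27, a, 11), (z, 29, 10, 27, b, 17), (z, 29, 10, 27, p, 30), (z, 29, 10, 27, q, 21), (z, 29, 10, 27, s, 23), (z, 29, 10, 27, u, 33), (z, 29, 10, 27, z, 12), (z, 29, 10, 40, a, 11), (z, 29, 10, 40, b, 17), (z, 29, 10, 40, p, 30), (z, 29, 10, 40, q, 21), (z, 29, 10, 40, s, 23), (z, 29, 10, 40, u, 33), (z, 29, 10, 40, z, 12), (z, 29, 13, 14, a, 11), (z, 29, 13, 14, b, 17), (z, 29, 13, 14, p, 30), (z, 29, 13, 14, q, 21), (z, 29, 13, 14, s, 23), (z, 29, 13, 14, u, 33), (z, 29, 13, 14, z, 12), (z, 29, 13, 27, a, 11), (z, 29, 13, 27, b, 17), (z, 29, 13, 27, p, 30), (z, 29, 13, 27, q, 21), (z, 29, 13, 27, s, 23), (z, 29, 13, 27, u, 33), (z, 29, 13, 27, z, 12), (z, 29, 13, 40, a, 11), (z, 29, 13, 40, b, 17), (z, 29, 13, 40, p, 30), (z, 29, 13, 40, q, 21), (z, 29, 13, 40, s, 23), (z, 29, 13, 40, u, 33), (z, 29, 13, 40, z, 12)}
π_{B, E, F} gives {(z, 29, a), (z, 29, b), (z, 29, p), (z, 29, q), (z, 29, s), (z, 29, u), (z, 29, z)} (35 duplicate(s) eliminated).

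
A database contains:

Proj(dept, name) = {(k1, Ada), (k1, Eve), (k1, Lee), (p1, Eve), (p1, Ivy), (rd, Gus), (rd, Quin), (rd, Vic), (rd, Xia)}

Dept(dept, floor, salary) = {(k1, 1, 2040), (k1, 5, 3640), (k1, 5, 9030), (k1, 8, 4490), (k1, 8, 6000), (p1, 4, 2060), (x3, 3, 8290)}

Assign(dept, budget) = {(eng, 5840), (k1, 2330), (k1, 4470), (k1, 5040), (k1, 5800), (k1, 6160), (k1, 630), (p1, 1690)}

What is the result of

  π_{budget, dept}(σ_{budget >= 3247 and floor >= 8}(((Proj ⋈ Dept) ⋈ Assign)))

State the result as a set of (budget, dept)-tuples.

Proj ⋈ Dept (natural join on dept): {(k1, Ada, 1, 2040), (k1, Ada, 5, 3640), (k1, Ada, 5, 9030), (k1, Ada, 8, 4490), (k1, Ada, 8, 6000), (k1, Eve, 1, 2040), (k1, Eve, 5, 3640), (k1, Eve, 5, 9030), (k1, Eve, 8, 4490), (k1, Eve, 8, 6000), (k1, Lee, 1, 2040), (k1, Lee, 5, 3640), (k1, Lee, 5, 9030), (k1, Lee, 8, 4490), (k1, Lee, 8, 6000), (p1, Eve, 4, 2060), (p1, Ivy, 4, 2060)}
(Proj ⋈ Dept) ⋈ Assign (natural join on dept): {(k1, Ada, 1, 2040, 2330), (k1, Ada, 1, 2040, 4470), (k1, Ada, 1, 2040, 5040), (k1, Ada, 1, 2040, 5800), (k1, Ada, 1, 2040, 6160), (k1, Ada, 1, 2040, 630), (k1, Ada, 5, 3640, 2330), (k1, Ada, 5, 3640, 4470), (k1, Ada, 5, 3640, 5040), (k1, Ada, 5, 3640, 5800), (k1, Ada, 5, 3640, 6160), (k1, Ada, 5, 3640, 630), (k1, Ada, 5, 9030, 2330), (k1, Ada, 5, 9030, 4470), (k1, Ada, 5, 9030, 5040), (k1, Ada, 5, 9030, 5800), (k1, Ada, 5, 9030, 6160), (k1, Ada, 5, 9030, 630), (k1, Ada, 8, 4490, 2330), (k1, Ada, 8, 4490, 4470), (k1, Ada, 8, 4490, 5040), (k1, Ada, 8, 4490, 5800), (k1, Ada, 8, 4490, 6160), (k1, Ada, 8, 4490, 630), (k1, Ada, 8, 6000, 2330), (k1, Ada, 8, 6000, 4470), (k1, Ada, 8, 6000, 5040), (k1, Ada, 8, 6000, 5800), (k1, Ada, 8, 6000, 6160), (k1, Ada, 8, 6000, 630), (k1, Eve, 1, 2040, 2330), (k1, Eve, 1, 2040, 4470), (k1, Eve, 1, 2040, 5040), (k1, Eve, 1, 2040, 5800), (k1, Eve, 1, 2040, 6160), (k1, Eve, 1, 2040, 630), (k1, Eve, 5, 3640, 2330), (k1, Eve, 5, 3640, 4470), (k1, Eve, 5, 3640, 5040), (k1, Eve, 5, 3640, 5800), (k1, Eve, 5, 3640, 6160), (k1, Eve, 5, 3640, 630), (k1, Eve, 5, 9030, 2330), (k1, Eve, 5, 9030, 4470), (k1, Eve, 5, 9030, 5040), (k1, Eve, 5, 9030, 5800), (k1, Eve, 5, 9030, 6160), (k1, Eve, 5, 9030, 630), (k1, Eve, 8, 4490, 2330), (k1, Eve, 8, 4490, 4470), (k1, Eve, 8, 4490, 5040), (k1, Eve, 8, 4490, 5800), (k1, Eve, 8, 4490, 6160), (k1, Eve, 8, 4490, 630), (k1, Eve, 8, 6000, 2330), (k1, Eve, 8, 6000, 4470), (k1, Eve, 8, 6000, 5040), (k1, Eve, 8, 6000, 5800), (k1, Eve, 8, 6000, 6160), (k1, Eve, 8, 6000, 630), (k1, Lee, 1, 2040, 2330), (k1, Lee, 1, 2040, 4470), (k1, Lee, 1, 2040, 5040), (k1, Lee, 1, 2040, 5800), (k1, Lee, 1, 2040, 6160), (k1, Lee, 1, 2040, 630), (k1, Lee, 5, 3640, 2330), (k1, Lee, 5, 3640, 4470), (k1, Lee, 5, 3640, 5040), (k1, Lee, 5, 3640, 5800), (k1, Lee, 5, 3640, 6160), (k1, Lee, 5, 3640, 630), (k1, Lee, 5, 9030, 2330), (k1, Lee, 5, 9030, 4470), (k1, Lee, 5, 9030, 5040), (k1, Lee, 5, 9030, 5800), (k1, Lee, 5, 9030, 6160), (k1, Lee, 5, 9030, 630), (k1, Lee, 8, 4490, 2330), (k1, Lee, 8, 4490, 4470), (k1, Lee, 8, 4490, 5040), (k1, Lee, 8, 4490, 5800), (k1, Lee, 8, 4490, 6160), (k1, Lee, 8, 4490, 630), (k1, Lee, 8, 6000, 2330), (k1, Lee, 8, 6000, 4470), (k1, Lee, 8, 6000, 5040), (k1, Lee, 8, 6000, 5800), (k1, Lee, 8, 6000, 6160), (k1, Lee, 8, 6000, 630), (p1, Eve, 4, 2060, 1690), (p1, Ivy, 4, 2060, 1690)}
Apply σ_{budget >= 3247 and floor >= 8}; surviving tuples: {(k1, Ada, 8, 4490, 4470), (k1, Ada, 8, 4490, 5040), (k1, Ada, 8, 4490, 5800), (k1, Ada, 8, 4490, 6160), (k1, Ada, 8, 6000, 4470), (k1, Ada, 8, 6000, 5040), (k1, Ada, 8, 6000, 5800), (k1, Ada, 8, 6000, 6160), (k1, Eve, 8, 4490, 4470), (k1, Eve, 8, 4490, 5040), (k1, Eve, 8, 4490, 5800), (k1, Eve, 8, 4490, 6160), (k1, Eve, 8, 6000, 4470), (k1, Eve, 8, 6000, 5040), (k1, Eve, 8, 6000, 5800), (k1, Eve, 8, 6000, 6160), (k1, Lee, 8, 4490, 4470), (k1, Lee, 8, 4490, 5040), (k1, Lee, 8, 4490, 5800), (k1, Lee, 8, 4490, 6160), (k1, Lee, 8, 6000, 4470), (k1, Lee, 8, 6000, 5040), (k1, Lee, 8, 6000, 5800), (k1, Lee, 8, 6000, 6160)}
Projecting to budget, dept (20 duplicate(s) eliminated): {(4470, k1), (5040, k1), (5800, k1), (6160, k1)}

{(4470, k1), (5040, k1), (5800, k1), (6160, k1)}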